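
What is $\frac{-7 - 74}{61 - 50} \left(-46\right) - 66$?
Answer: $\frac{3000}{11} \approx 272.73$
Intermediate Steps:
$\frac{-7 - 74}{61 - 50} \left(-46\right) - 66 = - \frac{81}{11} \left(-46\right) - 66 = \left(-81\right) \frac{1}{11} \left(-46\right) - 66 = \left(- \frac{81}{11}\right) \left(-46\right) - 66 = \frac{3726}{11} - 66 = \frac{3000}{11}$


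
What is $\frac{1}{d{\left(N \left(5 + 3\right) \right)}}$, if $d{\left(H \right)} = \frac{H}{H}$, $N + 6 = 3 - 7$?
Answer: $1$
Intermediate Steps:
$N = -10$ ($N = -6 + \left(3 - 7\right) = -6 - 4 = -10$)
$d{\left(H \right)} = 1$
$\frac{1}{d{\left(N \left(5 + 3\right) \right)}} = 1^{-1} = 1$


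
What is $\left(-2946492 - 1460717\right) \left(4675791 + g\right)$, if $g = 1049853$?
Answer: $-25234109767596$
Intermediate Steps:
$\left(-2946492 - 1460717\right) \left(4675791 + g\right) = \left(-2946492 - 1460717\right) \left(4675791 + 1049853\right) = \left(-4407209\right) 5725644 = -25234109767596$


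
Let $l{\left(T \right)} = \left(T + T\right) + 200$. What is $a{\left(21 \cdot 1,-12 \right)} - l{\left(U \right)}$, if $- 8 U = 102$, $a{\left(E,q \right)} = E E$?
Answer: $\frac{533}{2} \approx 266.5$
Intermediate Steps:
$a{\left(E,q \right)} = E^{2}$
$U = - \frac{51}{4}$ ($U = \left(- \frac{1}{8}\right) 102 = - \frac{51}{4} \approx -12.75$)
$l{\left(T \right)} = 200 + 2 T$ ($l{\left(T \right)} = 2 T + 200 = 200 + 2 T$)
$a{\left(21 \cdot 1,-12 \right)} - l{\left(U \right)} = \left(21 \cdot 1\right)^{2} - \left(200 + 2 \left(- \frac{51}{4}\right)\right) = 21^{2} - \left(200 - \frac{51}{2}\right) = 441 - \frac{349}{2} = \frac{533}{2}$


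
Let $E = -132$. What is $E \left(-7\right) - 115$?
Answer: $809$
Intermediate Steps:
$E \left(-7\right) - 115 = \left(-132\right) \left(-7\right) - 115 = 924 - 115 = 809$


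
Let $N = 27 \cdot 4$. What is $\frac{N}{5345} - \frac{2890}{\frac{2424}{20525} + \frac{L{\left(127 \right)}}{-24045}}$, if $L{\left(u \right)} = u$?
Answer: $- \frac{1524695619657702}{59520214945} \approx -25616.0$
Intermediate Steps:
$N = 108$
$\frac{N}{5345} - \frac{2890}{\frac{2424}{20525} + \frac{L{\left(127 \right)}}{-24045}} = \frac{108}{5345} - \frac{2890}{\frac{2424}{20525} + \frac{127}{-24045}} = 108 \cdot \frac{1}{5345} - \frac{2890}{2424 \cdot \frac{1}{20525} + 127 \left(- \frac{1}{24045}\right)} = \frac{108}{5345} - \frac{2890}{\frac{2424}{20525} - \frac{127}{24045}} = \frac{108}{5345} - \frac{2890}{\frac{11135681}{98704725}} = \frac{108}{5345} - \frac{285256655250}{11135681} = - \frac{1524695619657702}{59520214945}$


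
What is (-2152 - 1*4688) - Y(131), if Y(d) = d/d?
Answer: -6841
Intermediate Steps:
Y(d) = 1
(-2152 - 1*4688) - Y(131) = (-2152 - 1*4688) - 1*1 = (-2152 - 4688) - 1 = -6840 - 1 = -6841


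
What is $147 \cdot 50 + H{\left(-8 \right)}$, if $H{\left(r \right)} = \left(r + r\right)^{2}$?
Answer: $7606$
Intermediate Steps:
$H{\left(r \right)} = 4 r^{2}$ ($H{\left(r \right)} = \left(2 r\right)^{2} = 4 r^{2}$)
$147 \cdot 50 + H{\left(-8 \right)} = 147 \cdot 50 + 4 \left(-8\right)^{2} = 7350 + 4 \cdot 64 = 7350 + 256 = 7606$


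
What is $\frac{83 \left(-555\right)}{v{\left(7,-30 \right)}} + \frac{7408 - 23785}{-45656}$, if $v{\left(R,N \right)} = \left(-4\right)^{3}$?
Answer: $\frac{263023971}{365248} \approx 720.12$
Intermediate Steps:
$v{\left(R,N \right)} = -64$
$\frac{83 \left(-555\right)}{v{\left(7,-30 \right)}} + \frac{7408 - 23785}{-45656} = \frac{83 \left(-555\right)}{-64} + \frac{7408 - 23785}{-45656} = \left(-46065\right) \left(- \frac{1}{64}\right) - - \frac{16377}{45656} = \frac{46065}{64} + \frac{16377}{45656} = \frac{263023971}{365248}$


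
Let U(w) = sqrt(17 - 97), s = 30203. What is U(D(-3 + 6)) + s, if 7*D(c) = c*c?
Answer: 30203 + 4*I*sqrt(5) ≈ 30203.0 + 8.9443*I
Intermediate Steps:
D(c) = c**2/7 (D(c) = (c*c)/7 = c**2/7)
U(w) = 4*I*sqrt(5) (U(w) = sqrt(-80) = 4*I*sqrt(5))
U(D(-3 + 6)) + s = 4*I*sqrt(5) + 30203 = 30203 + 4*I*sqrt(5)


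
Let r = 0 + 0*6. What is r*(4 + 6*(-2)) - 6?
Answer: -6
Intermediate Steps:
r = 0 (r = 0 + 0 = 0)
r*(4 + 6*(-2)) - 6 = 0*(4 + 6*(-2)) - 6 = 0*(4 - 12) - 6 = 0*(-8) - 6 = 0 - 6 = -6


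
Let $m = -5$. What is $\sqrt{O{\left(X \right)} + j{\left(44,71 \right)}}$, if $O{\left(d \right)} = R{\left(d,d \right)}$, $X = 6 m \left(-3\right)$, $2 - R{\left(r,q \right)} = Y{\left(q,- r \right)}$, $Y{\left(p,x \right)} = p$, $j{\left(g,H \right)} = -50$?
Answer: $i \sqrt{138} \approx 11.747 i$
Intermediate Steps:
$R{\left(r,q \right)} = 2 - q$
$X = 90$ ($X = 6 \left(-5\right) \left(-3\right) = \left(-30\right) \left(-3\right) = 90$)
$O{\left(d \right)} = 2 - d$
$\sqrt{O{\left(X \right)} + j{\left(44,71 \right)}} = \sqrt{\left(2 - 90\right) - 50} = \sqrt{-88 - 50} = \sqrt{-138} = i \sqrt{138}$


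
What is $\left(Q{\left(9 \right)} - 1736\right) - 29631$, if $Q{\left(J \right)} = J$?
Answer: $-31358$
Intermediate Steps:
$\left(Q{\left(9 \right)} - 1736\right) - 29631 = \left(9 - 1736\right) - 29631 = -1727 - 29631 = -31358$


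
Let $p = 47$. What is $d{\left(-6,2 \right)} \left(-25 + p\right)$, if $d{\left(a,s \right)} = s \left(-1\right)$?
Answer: $-44$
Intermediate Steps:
$d{\left(a,s \right)} = - s$
$d{\left(-6,2 \right)} \left(-25 + p\right) = \left(-1\right) 2 \left(-25 + 47\right) = \left(-2\right) 22 = -44$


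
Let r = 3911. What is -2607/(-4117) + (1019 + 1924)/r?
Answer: 22312308/16101587 ≈ 1.3857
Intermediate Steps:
-2607/(-4117) + (1019 + 1924)/r = -2607/(-4117) + (1019 + 1924)/3911 = -2607*(-1/4117) + 2943*(1/3911) = 2607/4117 + 2943/3911 = 22312308/16101587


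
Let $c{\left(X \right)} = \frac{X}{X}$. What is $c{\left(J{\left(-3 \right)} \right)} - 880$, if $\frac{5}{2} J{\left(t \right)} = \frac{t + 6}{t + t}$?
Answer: $-879$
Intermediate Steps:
$J{\left(t \right)} = \frac{6 + t}{5 t}$ ($J{\left(t \right)} = \frac{2 \frac{t + 6}{t + t}}{5} = \frac{2 \frac{6 + t}{2 t}}{5} = \frac{6 + t}{5 t}$)
$c{\left(X \right)} = 1$
$c{\left(J{\left(-3 \right)} \right)} - 880 = 1 - 880 = -879$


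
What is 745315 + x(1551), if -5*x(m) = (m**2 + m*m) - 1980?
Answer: -1082647/5 ≈ -2.1653e+5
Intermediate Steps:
x(m) = 396 - 2*m**2/5 (x(m) = -((m**2 + m*m) - 1980)/5 = -((m**2 + m**2) - 1980)/5 = -(2*m**2 - 1980)/5 = -(-1980 + 2*m**2)/5 = 396 - 2*m**2/5)
745315 + x(1551) = 745315 + (396 - 2/5*1551**2) = 745315 + (396 - 2/5*2405601) = 745315 + (396 - 4811202/5) = 745315 - 4809222/5 = -1082647/5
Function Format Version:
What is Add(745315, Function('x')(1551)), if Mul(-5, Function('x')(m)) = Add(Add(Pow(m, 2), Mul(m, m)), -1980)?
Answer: Rational(-1082647, 5) ≈ -2.1653e+5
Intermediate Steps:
Function('x')(m) = Add(396, Mul(Rational(-2, 5), Pow(m, 2))) (Function('x')(m) = Mul(Rational(-1, 5), Add(Add(Pow(m, 2), Mul(m, m)), -1980)) = Mul(Rational(-1, 5), Add(Add(Pow(m, 2), Pow(m, 2)), -1980)) = Mul(Rational(-1, 5), Add(Mul(2, Pow(m, 2)), -1980)) = Mul(Rational(-1, 5), Add(-1980, Mul(2, Pow(m, 2)))) = Add(396, Mul(Rational(-2, 5), Pow(m, 2))))
Add(745315, Function('x')(1551)) = Add(745315, Add(396, Mul(Rational(-2, 5), Pow(1551, 2)))) = Add(745315, Add(396, Mul(Rational(-2, 5), 2405601))) = Add(745315, Add(396, Rational(-4811202, 5))) = Add(745315, Rational(-4809222, 5)) = Rational(-1082647, 5)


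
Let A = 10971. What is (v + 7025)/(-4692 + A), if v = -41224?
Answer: -34199/6279 ≈ -5.4466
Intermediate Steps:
(v + 7025)/(-4692 + A) = (-41224 + 7025)/(-4692 + 10971) = -34199/6279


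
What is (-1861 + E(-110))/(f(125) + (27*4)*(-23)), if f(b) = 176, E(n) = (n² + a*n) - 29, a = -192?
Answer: -15665/1154 ≈ -13.575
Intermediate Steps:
E(n) = -29 + n² - 192*n (E(n) = (n² - 192*n) - 29 = -29 + n² - 192*n)
(-1861 + E(-110))/(f(125) + (27*4)*(-23)) = (-1861 + (-29 + (-110)² - 192*(-110)))/(176 + (27*4)*(-23)) = (-1861 + (-29 + 12100 + 21120))/(176 + 108*(-23)) = (-1861 + 33191)/(176 - 2484) = 31330/(-2308) = 31330*(-1/2308) = -15665/1154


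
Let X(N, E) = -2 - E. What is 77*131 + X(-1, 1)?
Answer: 10084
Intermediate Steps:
77*131 + X(-1, 1) = 77*131 + (-2 - 1*1) = 10087 + (-2 - 1) = 10087 - 3 = 10084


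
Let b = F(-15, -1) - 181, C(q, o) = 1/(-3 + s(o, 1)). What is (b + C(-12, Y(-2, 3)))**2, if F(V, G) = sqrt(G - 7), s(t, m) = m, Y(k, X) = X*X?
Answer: 131737/4 - 726*I*sqrt(2) ≈ 32934.0 - 1026.7*I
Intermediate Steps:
Y(k, X) = X**2
F(V, G) = sqrt(-7 + G)
C(q, o) = -1/2 (C(q, o) = 1/(-3 + 1) = 1/(-2) = -1/2)
b = -181 + 2*I*sqrt(2) (b = sqrt(-7 - 1) - 181 = sqrt(-8) - 181 = 2*I*sqrt(2) - 181 = -181 + 2*I*sqrt(2) ≈ -181.0 + 2.8284*I)
(b + C(-12, Y(-2, 3)))**2 = ((-181 + 2*I*sqrt(2)) - 1/2)**2 = (-363/2 + 2*I*sqrt(2))**2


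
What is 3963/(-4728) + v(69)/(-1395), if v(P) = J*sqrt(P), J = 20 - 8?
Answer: -1321/1576 - 4*sqrt(69)/465 ≈ -0.90965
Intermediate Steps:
J = 12
v(P) = 12*sqrt(P)
3963/(-4728) + v(69)/(-1395) = 3963/(-4728) + (12*sqrt(69))/(-1395) = 3963*(-1/4728) + (12*sqrt(69))*(-1/1395) = -1321/1576 - 4*sqrt(69)/465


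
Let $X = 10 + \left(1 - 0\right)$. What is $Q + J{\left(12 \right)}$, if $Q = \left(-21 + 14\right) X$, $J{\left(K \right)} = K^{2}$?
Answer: $67$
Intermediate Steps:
$X = 11$ ($X = 10 + \left(1 + 0\right) = 10 + 1 = 11$)
$Q = -77$ ($Q = \left(-21 + 14\right) 11 = \left(-7\right) 11 = -77$)
$Q + J{\left(12 \right)} = -77 + 12^{2} = -77 + 144 = 67$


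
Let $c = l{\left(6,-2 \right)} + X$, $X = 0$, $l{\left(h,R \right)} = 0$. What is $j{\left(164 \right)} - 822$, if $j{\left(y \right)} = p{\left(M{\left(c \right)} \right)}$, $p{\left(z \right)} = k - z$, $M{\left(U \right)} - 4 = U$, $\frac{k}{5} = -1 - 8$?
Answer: $-871$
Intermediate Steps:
$c = 0$ ($c = 0 + 0 = 0$)
$k = -45$ ($k = 5 \left(-1 - 8\right) = 5 \left(-9\right) = -45$)
$M{\left(U \right)} = 4 + U$
$p{\left(z \right)} = -45 - z$
$j{\left(y \right)} = -49$ ($j{\left(y \right)} = -45 - \left(4 + 0\right) = -45 - 4 = -49$)
$j{\left(164 \right)} - 822 = -49 - 822 = -871$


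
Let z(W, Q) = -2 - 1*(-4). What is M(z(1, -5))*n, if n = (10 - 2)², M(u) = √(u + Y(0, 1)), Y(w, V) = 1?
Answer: 64*√3 ≈ 110.85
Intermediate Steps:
z(W, Q) = 2 (z(W, Q) = -2 + 4 = 2)
M(u) = √(1 + u) (M(u) = √(u + 1) = √(1 + u))
n = 64 (n = 8² = 64)
M(z(1, -5))*n = √(1 + 2)*64 = √3*64 = 64*√3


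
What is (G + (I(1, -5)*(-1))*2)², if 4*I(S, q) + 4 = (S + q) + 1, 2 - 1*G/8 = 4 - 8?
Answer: 10609/4 ≈ 2652.3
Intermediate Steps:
G = 48 (G = 16 - 8*(4 - 8) = 16 - 8*(-4) = 16 + 32 = 48)
I(S, q) = -¾ + S/4 + q/4 (I(S, q) = -1 + ((S + q) + 1)/4 = -1 + (1 + S + q)/4 = -1 + (¼ + S/4 + q/4) = -¾ + S/4 + q/4)
(G + (I(1, -5)*(-1))*2)² = (48 + ((-¾ + (¼)*1 + (¼)*(-5))*(-1))*2)² = (48 + ((-¾ + ¼ - 5/4)*(-1))*2)² = (48 - 7/4*(-1)*2)² = (48 + (7/4)*2)² = (48 + 7/2)² = (103/2)² = 10609/4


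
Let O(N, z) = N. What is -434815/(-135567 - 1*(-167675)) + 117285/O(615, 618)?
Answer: 10140219/57236 ≈ 177.17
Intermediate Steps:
-434815/(-135567 - 1*(-167675)) + 117285/O(615, 618) = -434815/(-135567 - 1*(-167675)) + 117285/615 = -434815/(-135567 + 167675) + 117285*(1/615) = -434815/32108 + 7819/41 = -434815*1/32108 + 7819/41 = -18905/1396 + 7819/41 = 10140219/57236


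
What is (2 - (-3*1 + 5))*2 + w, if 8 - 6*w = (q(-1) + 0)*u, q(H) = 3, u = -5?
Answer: 23/6 ≈ 3.8333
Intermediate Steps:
w = 23/6 (w = 4/3 - (3 + 0)*(-5)/6 = 4/3 - (-5)/2 = 4/3 - ⅙*(-15) = 4/3 + 5/2 = 23/6 ≈ 3.8333)
(2 - (-3*1 + 5))*2 + w = (2 - (-3*1 + 5))*2 + 23/6 = (2 - (-3 + 5))*2 + 23/6 = (2 - 1*2)*2 + 23/6 = (2 - 2)*2 + 23/6 = 0*2 + 23/6 = 0 + 23/6 = 23/6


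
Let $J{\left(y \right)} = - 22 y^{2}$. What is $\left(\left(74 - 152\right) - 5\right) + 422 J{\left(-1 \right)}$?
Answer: $-9367$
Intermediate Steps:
$\left(\left(74 - 152\right) - 5\right) + 422 J{\left(-1 \right)} = \left(\left(74 - 152\right) - 5\right) + 422 \left(- 22 \left(-1\right)^{2}\right) = \left(-78 - 5\right) + 422 \left(\left(-22\right) 1\right) = -83 + 422 \left(-22\right) = -83 - 9284 = -9367$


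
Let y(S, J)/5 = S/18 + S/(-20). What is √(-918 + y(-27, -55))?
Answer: 35*I*√3/2 ≈ 30.311*I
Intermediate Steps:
y(S, J) = S/36 (y(S, J) = 5*(S/18 + S/(-20)) = 5*(S*(1/18) + S*(-1/20)) = 5*(S/18 - S/20) = 5*(S/180) = S/36)
√(-918 + y(-27, -55)) = √(-918 + (1/36)*(-27)) = √(-918 - ¾) = √(-3675/4) = 35*I*√3/2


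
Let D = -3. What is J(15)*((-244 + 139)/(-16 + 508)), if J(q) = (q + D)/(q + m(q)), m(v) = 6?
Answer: -5/41 ≈ -0.12195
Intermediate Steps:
J(q) = (-3 + q)/(6 + q) (J(q) = (q - 3)/(q + 6) = (-3 + q)/(6 + q))
J(15)*((-244 + 139)/(-16 + 508)) = ((-3 + 15)/(6 + 15))*((-244 + 139)/(-16 + 508)) = (12/21)*(-105/492) = ((1/21)*12)*(-105*1/492) = (4/7)*(-35/164) = -5/41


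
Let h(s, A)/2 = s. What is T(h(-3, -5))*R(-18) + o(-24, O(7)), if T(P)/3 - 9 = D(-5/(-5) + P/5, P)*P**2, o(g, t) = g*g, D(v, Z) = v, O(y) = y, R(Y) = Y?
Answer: 2394/5 ≈ 478.80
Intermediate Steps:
h(s, A) = 2*s
o(g, t) = g**2
T(P) = 27 + 3*P**2*(1 + P/5) (T(P) = 27 + 3*((-5/(-5) + P/5)*P**2) = 27 + 3*((-5*(-1/5) + P*(1/5))*P**2) = 27 + 3*((1 + P/5)*P**2) = 27 + 3*(P**2*(1 + P/5)) = 27 + 3*P**2*(1 + P/5))
T(h(-3, -5))*R(-18) + o(-24, O(7)) = (27 + 3*(2*(-3))**2*(5 + 2*(-3))/5)*(-18) + (-24)**2 = (27 + (3/5)*(-6)**2*(5 - 6))*(-18) + 576 = (27 + (3/5)*36*(-1))*(-18) + 576 = (27 - 108/5)*(-18) + 576 = (27/5)*(-18) + 576 = -486/5 + 576 = 2394/5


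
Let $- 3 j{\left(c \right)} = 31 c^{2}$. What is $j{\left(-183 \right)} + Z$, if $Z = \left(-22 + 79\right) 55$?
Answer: $-342918$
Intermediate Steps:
$j{\left(c \right)} = - \frac{31 c^{2}}{3}$
$Z = 3135$ ($Z = 57 \cdot 55 = 3135$)
$j{\left(-183 \right)} + Z = - \frac{31 \left(-183\right)^{2}}{3} + 3135 = \left(- \frac{31}{3}\right) 33489 + 3135 = -346053 + 3135 = -342918$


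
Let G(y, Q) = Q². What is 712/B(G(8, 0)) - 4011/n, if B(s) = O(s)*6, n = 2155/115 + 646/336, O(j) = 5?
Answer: -204055588/1197555 ≈ -170.39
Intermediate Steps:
n = 79837/3864 (n = 2155*(1/115) + 646*(1/336) = 431/23 + 323/168 = 79837/3864 ≈ 20.662)
B(s) = 30 (B(s) = 5*6 = 30)
712/B(G(8, 0)) - 4011/n = 712/30 - 4011/79837/3864 = 712*(1/30) - 4011*3864/79837 = 356/15 - 15498504/79837 = -204055588/1197555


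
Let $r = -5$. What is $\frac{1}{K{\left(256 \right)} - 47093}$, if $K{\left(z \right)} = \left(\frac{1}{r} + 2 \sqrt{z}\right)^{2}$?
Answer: $- \frac{25}{1152044} \approx -2.1701 \cdot 10^{-5}$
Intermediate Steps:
$K{\left(z \right)} = \left(- \frac{1}{5} + 2 \sqrt{z}\right)^{2}$ ($K{\left(z \right)} = \left(\frac{1}{-5} + 2 \sqrt{z}\right)^{2} = \left(- \frac{1}{5} + 2 \sqrt{z}\right)^{2}$)
$\frac{1}{K{\left(256 \right)} - 47093} = \frac{1}{\frac{\left(-1 + 10 \sqrt{256}\right)^{2}}{25} - 47093} = \frac{1}{\frac{\left(-1 + 10 \cdot 16\right)^{2}}{25} - 47093} = \frac{1}{\frac{\left(-1 + 160\right)^{2}}{25} - 47093} = \frac{1}{\frac{159^{2}}{25} - 47093} = \frac{1}{\frac{1}{25} \cdot 25281 - 47093} = \frac{1}{\frac{25281}{25} - 47093} = \frac{1}{- \frac{1152044}{25}} = - \frac{25}{1152044}$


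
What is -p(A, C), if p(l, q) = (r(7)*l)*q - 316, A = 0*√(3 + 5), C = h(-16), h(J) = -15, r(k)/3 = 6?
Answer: 316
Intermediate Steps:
r(k) = 18 (r(k) = 3*6 = 18)
C = -15
A = 0 (A = 0*√8 = 0*(2*√2) = 0)
p(l, q) = -316 + 18*l*q (p(l, q) = (18*l)*q - 316 = 18*l*q - 316 = -316 + 18*l*q)
-p(A, C) = -(-316 + 18*0*(-15)) = -(-316 + 0) = -1*(-316) = 316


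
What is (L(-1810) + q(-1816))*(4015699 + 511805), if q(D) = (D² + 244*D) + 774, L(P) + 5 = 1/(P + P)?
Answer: 11700186387241644/905 ≈ 1.2928e+13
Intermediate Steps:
L(P) = -5 + 1/(2*P) (L(P) = -5 + 1/(P + P) = -5 + 1/(2*P))
q(D) = 774 + D² + 244*D
(L(-1810) + q(-1816))*(4015699 + 511805) = ((-5 + (½)/(-1810)) + (774 + (-1816)² + 244*(-1816)))*(4015699 + 511805) = ((-5 + (½)*(-1/1810)) + (774 + 3297856 - 443104))*4527504 = ((-5 - 1/3620) + 2855526)*4527504 = (-18101/3620 + 2855526)*4527504 = (10336986019/3620)*4527504 = 11700186387241644/905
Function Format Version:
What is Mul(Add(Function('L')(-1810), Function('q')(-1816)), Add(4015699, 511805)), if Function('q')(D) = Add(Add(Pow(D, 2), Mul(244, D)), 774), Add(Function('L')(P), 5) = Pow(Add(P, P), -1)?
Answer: Rational(11700186387241644, 905) ≈ 1.2928e+13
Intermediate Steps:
Function('L')(P) = Add(-5, Mul(Rational(1, 2), Pow(P, -1))) (Function('L')(P) = Add(-5, Pow(Add(P, P), -1)) = Add(-5, Pow(Mul(2, P), -1)) = Add(-5, Mul(Rational(1, 2), Pow(P, -1))))
Function('q')(D) = Add(774, Pow(D, 2), Mul(244, D))
Mul(Add(Function('L')(-1810), Function('q')(-1816)), Add(4015699, 511805)) = Mul(Add(Add(-5, Mul(Rational(1, 2), Pow(-1810, -1))), Add(774, Pow(-1816, 2), Mul(244, -1816))), Add(4015699, 511805)) = Mul(Add(Add(-5, Mul(Rational(1, 2), Rational(-1, 1810))), Add(774, 3297856, -443104)), 4527504) = Mul(Add(Add(-5, Rational(-1, 3620)), 2855526), 4527504) = Mul(Add(Rational(-18101, 3620), 2855526), 4527504) = Mul(Rational(10336986019, 3620), 4527504) = Rational(11700186387241644, 905)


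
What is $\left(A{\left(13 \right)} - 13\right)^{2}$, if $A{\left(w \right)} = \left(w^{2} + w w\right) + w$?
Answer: $114244$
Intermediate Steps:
$A{\left(w \right)} = w + 2 w^{2}$ ($A{\left(w \right)} = \left(w^{2} + w^{2}\right) + w = 2 w^{2} + w = w + 2 w^{2}$)
$\left(A{\left(13 \right)} - 13\right)^{2} = \left(13 \left(1 + 2 \cdot 13\right) - 13\right)^{2} = \left(13 \left(1 + 26\right) - 13\right)^{2} = \left(13 \cdot 27 - 13\right)^{2} = \left(351 - 13\right)^{2} = 338^{2} = 114244$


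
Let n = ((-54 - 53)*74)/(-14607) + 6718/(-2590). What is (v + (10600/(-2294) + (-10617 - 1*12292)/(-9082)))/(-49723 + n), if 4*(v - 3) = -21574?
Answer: 7179795379289295/66204763967788279 ≈ 0.10845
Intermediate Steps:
v = -10781/2 (v = 3 + (¼)*(-21574) = 3 - 10787/2 = -10781/2 ≈ -5390.5)
n = -38811103/18916065 (n = -107*74*(-1/14607) + 6718*(-1/2590) = -7918*(-1/14607) - 3359/1295 = 7918/14607 - 3359/1295 = -38811103/18916065 ≈ -2.0518)
(v + (10600/(-2294) + (-10617 - 1*12292)/(-9082)))/(-49723 + n) = (-10781/2 + (10600/(-2294) + (-10617 - 1*12292)/(-9082)))/(-49723 - 38811103/18916065) = (-10781/2 + (10600*(-1/2294) + (-10617 - 12292)*(-1/9082)))/(-940602311098/18916065) = (-10781/2 + (-5300/1147 - 22909*(-1/9082)))*(-18916065/940602311098) = (-10781/2 + (-5300/1147 + 22909/9082))*(-18916065/940602311098) = (-10781/2 - 21857977/10417054)*(-18916065/940602311098) = -28087493782/5208527*(-18916065/940602311098) = 7179795379289295/66204763967788279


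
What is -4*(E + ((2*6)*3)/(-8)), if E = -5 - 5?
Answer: 58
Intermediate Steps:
E = -10
-4*(E + ((2*6)*3)/(-8)) = -4*(-10 + ((2*6)*3)/(-8)) = -4*(-10 + (12*3)*(-⅛)) = -4*(-10 + 36*(-⅛)) = -4*(-10 - 9/2) = -4*(-29/2) = 58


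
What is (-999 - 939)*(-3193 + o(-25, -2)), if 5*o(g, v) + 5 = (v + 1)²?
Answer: 30947922/5 ≈ 6.1896e+6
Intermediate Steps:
o(g, v) = -1 + (1 + v)²/5 (o(g, v) = -1 + (v + 1)²/5 = -1 + (1 + v)²/5)
(-999 - 939)*(-3193 + o(-25, -2)) = (-999 - 939)*(-3193 + (-1 + (1 - 2)²/5)) = -1938*(-3193 + (-1 + (⅕)*(-1)²)) = -1938*(-3193 + (-1 + (⅕)*1)) = -1938*(-3193 + (-1 + ⅕)) = -1938*(-3193 - ⅘) = -1938*(-15969/5) = 30947922/5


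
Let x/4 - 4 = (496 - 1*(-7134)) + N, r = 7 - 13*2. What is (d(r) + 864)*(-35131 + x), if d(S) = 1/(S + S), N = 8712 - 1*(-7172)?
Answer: 1935091971/38 ≈ 5.0923e+7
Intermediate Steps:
N = 15884 (N = 8712 + 7172 = 15884)
r = -19 (r = 7 - 1*26 = 7 - 26 = -19)
d(S) = 1/(2*S)
x = 94072 (x = 16 + 4*((496 - 1*(-7134)) + 15884) = 16 + 4*((496 + 7134) + 15884) = 16 + 4*(7630 + 15884) = 16 + 4*23514 = 16 + 94056 = 94072)
(d(r) + 864)*(-35131 + x) = ((½)/(-19) + 864)*(-35131 + 94072) = ((½)*(-1/19) + 864)*58941 = (-1/38 + 864)*58941 = (32831/38)*58941 = 1935091971/38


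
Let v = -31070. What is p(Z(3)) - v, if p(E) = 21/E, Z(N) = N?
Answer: 31077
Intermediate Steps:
p(Z(3)) - v = 21/3 - 1*(-31070) = 21*(⅓) + 31070 = 7 + 31070 = 31077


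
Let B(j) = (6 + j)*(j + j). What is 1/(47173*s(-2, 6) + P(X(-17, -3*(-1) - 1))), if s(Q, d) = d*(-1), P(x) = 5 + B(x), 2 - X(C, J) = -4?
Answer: -1/282889 ≈ -3.5350e-6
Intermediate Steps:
X(C, J) = 6 (X(C, J) = 2 - 1*(-4) = 2 + 4 = 6)
B(j) = 2*j*(6 + j) (B(j) = (6 + j)*(2*j) = 2*j*(6 + j))
P(x) = 5 + 2*x*(6 + x)
s(Q, d) = -d
1/(47173*s(-2, 6) + P(X(-17, -3*(-1) - 1))) = 1/(47173*(-1*6) + (5 + 2*6*(6 + 6))) = 1/(47173*(-6) + (5 + 2*6*12)) = 1/(-283038 + (5 + 144)) = 1/(-283038 + 149) = 1/(-282889) = -1/282889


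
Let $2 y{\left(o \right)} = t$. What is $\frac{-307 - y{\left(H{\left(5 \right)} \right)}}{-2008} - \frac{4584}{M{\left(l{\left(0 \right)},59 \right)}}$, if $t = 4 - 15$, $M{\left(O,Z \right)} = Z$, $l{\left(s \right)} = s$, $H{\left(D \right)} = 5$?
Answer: $- \frac{18373767}{236944} \approx -77.545$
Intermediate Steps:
$t = -11$
$y{\left(o \right)} = - \frac{11}{2}$ ($y{\left(o \right)} = \frac{1}{2} \left(-11\right) = - \frac{11}{2}$)
$\frac{-307 - y{\left(H{\left(5 \right)} \right)}}{-2008} - \frac{4584}{M{\left(l{\left(0 \right)},59 \right)}} = \frac{-307 - - \frac{11}{2}}{-2008} - \frac{4584}{59} = \left(-307 + \frac{11}{2}\right) \left(- \frac{1}{2008}\right) - \frac{4584}{59} = \left(- \frac{603}{2}\right) \left(- \frac{1}{2008}\right) - \frac{4584}{59} = \frac{603}{4016} - \frac{4584}{59} = - \frac{18373767}{236944}$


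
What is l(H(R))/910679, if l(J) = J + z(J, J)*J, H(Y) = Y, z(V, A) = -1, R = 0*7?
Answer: 0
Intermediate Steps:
R = 0
l(J) = 0 (l(J) = J - J = 0)
l(H(R))/910679 = 0/910679 = 0*(1/910679) = 0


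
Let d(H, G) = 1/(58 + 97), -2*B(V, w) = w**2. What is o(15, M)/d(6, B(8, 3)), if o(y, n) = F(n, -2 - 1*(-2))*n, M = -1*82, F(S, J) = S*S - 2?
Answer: -85436620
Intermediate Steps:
F(S, J) = -2 + S**2 (F(S, J) = S**2 - 2 = -2 + S**2)
B(V, w) = -w**2/2
M = -82
d(H, G) = 1/155
o(y, n) = n*(-2 + n**2) (o(y, n) = (-2 + n**2)*n = n*(-2 + n**2))
o(15, M)/d(6, B(8, 3)) = (-82*(-2 + (-82)**2))/(1/155) = -82*(-2 + 6724)*155 = -82*6722*155 = -551204*155 = -85436620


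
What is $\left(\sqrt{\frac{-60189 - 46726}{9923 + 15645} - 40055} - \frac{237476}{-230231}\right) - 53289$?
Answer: $- \frac{12268542283}{230231} + \frac{i \sqrt{1636724581690}}{6392} \approx -53288.0 + 200.15 i$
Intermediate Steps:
$\left(\sqrt{\frac{-60189 - 46726}{9923 + 15645} - 40055} - \frac{237476}{-230231}\right) - 53289 = \left(\sqrt{- \frac{106915}{25568} - 40055} - - \frac{237476}{230231}\right) - 53289 = \left(\sqrt{\left(-106915\right) \frac{1}{25568} - 40055} + \frac{237476}{230231}\right) - 53289 = \left(\sqrt{- \frac{106915}{25568} - 40055} + \frac{237476}{230231}\right) - 53289 = \left(\sqrt{- \frac{1024233155}{25568}} + \frac{237476}{230231}\right) - 53289 = \left(\frac{i \sqrt{1636724581690}}{6392} + \frac{237476}{230231}\right) - 53289 = \left(\frac{237476}{230231} + \frac{i \sqrt{1636724581690}}{6392}\right) - 53289 = - \frac{12268542283}{230231} + \frac{i \sqrt{1636724581690}}{6392}$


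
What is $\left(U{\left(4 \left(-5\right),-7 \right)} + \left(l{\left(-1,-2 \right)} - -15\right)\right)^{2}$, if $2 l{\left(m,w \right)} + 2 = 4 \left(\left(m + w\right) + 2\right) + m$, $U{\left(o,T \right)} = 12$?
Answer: $\frac{2209}{4} \approx 552.25$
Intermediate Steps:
$l{\left(m,w \right)} = 3 + 2 w + \frac{5 m}{2}$ ($l{\left(m,w \right)} = -1 + \frac{4 \left(\left(m + w\right) + 2\right) + m}{2} = -1 + \frac{4 \left(2 + m + w\right) + m}{2} = -1 + \frac{\left(8 + 4 m + 4 w\right) + m}{2} = -1 + \frac{8 + 4 w + 5 m}{2} = -1 + \left(4 + 2 w + \frac{5 m}{2}\right) = 3 + 2 w + \frac{5 m}{2}$)
$\left(U{\left(4 \left(-5\right),-7 \right)} + \left(l{\left(-1,-2 \right)} - -15\right)\right)^{2} = \left(12 + \left(\left(3 + 2 \left(-2\right) + \frac{5}{2} \left(-1\right)\right) - -15\right)\right)^{2} = \left(12 + \left(\left(3 - 4 - \frac{5}{2}\right) + 15\right)\right)^{2} = \left(12 + \left(- \frac{7}{2} + 15\right)\right)^{2} = \left(12 + \frac{23}{2}\right)^{2} = \left(\frac{47}{2}\right)^{2} = \frac{2209}{4}$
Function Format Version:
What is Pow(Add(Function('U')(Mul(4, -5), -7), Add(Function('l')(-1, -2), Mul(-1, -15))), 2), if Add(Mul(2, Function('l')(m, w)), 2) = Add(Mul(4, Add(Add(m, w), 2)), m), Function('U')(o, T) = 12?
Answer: Rational(2209, 4) ≈ 552.25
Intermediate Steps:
Function('l')(m, w) = Add(3, Mul(2, w), Mul(Rational(5, 2), m)) (Function('l')(m, w) = Add(-1, Mul(Rational(1, 2), Add(Mul(4, Add(Add(m, w), 2)), m))) = Add(-1, Mul(Rational(1, 2), Add(Mul(4, Add(2, m, w)), m))) = Add(-1, Mul(Rational(1, 2), Add(Add(8, Mul(4, m), Mul(4, w)), m))) = Add(-1, Mul(Rational(1, 2), Add(8, Mul(4, w), Mul(5, m)))) = Add(-1, Add(4, Mul(2, w), Mul(Rational(5, 2), m))) = Add(3, Mul(2, w), Mul(Rational(5, 2), m)))
Pow(Add(Function('U')(Mul(4, -5), -7), Add(Function('l')(-1, -2), Mul(-1, -15))), 2) = Pow(Add(12, Add(Add(3, Mul(2, -2), Mul(Rational(5, 2), -1)), Mul(-1, -15))), 2) = Pow(Add(12, Add(Add(3, -4, Rational(-5, 2)), 15)), 2) = Pow(Add(12, Add(Rational(-7, 2), 15)), 2) = Pow(Add(12, Rational(23, 2)), 2) = Pow(Rational(47, 2), 2) = Rational(2209, 4)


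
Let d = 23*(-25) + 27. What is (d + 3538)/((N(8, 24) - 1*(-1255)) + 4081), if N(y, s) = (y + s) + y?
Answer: 1495/2688 ≈ 0.55618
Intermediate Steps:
d = -548 (d = -575 + 27 = -548)
N(y, s) = s + 2*y (N(y, s) = (s + y) + y = s + 2*y)
(d + 3538)/((N(8, 24) - 1*(-1255)) + 4081) = (-548 + 3538)/(((24 + 2*8) - 1*(-1255)) + 4081) = 2990/(((24 + 16) + 1255) + 4081) = 2990/((40 + 1255) + 4081) = 2990/(1295 + 4081) = 2990/5376 = 2990*(1/5376) = 1495/2688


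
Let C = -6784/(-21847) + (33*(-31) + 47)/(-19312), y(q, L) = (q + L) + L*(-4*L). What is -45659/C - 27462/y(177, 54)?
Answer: -4588346146980651/36284359505 ≈ -1.2646e+5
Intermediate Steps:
y(q, L) = L + q - 4*L² (y(q, L) = (L + q) - 4*L² = L + q - 4*L²)
C = 9520955/26369329 (C = -6784*(-1/21847) + (-1023 + 47)*(-1/19312) = 6784/21847 - 976*(-1/19312) = 6784/21847 + 61/1207 = 9520955/26369329 ≈ 0.36106)
-45659/C - 27462/y(177, 54) = -45659/9520955/26369329 - 27462/(54 + 177 - 4*54²) = -45659*26369329/9520955 - 27462/(54 + 177 - 4*2916) = -1203997192811/9520955 - 27462/(54 + 177 - 11664) = -1203997192811/9520955 - 27462/(-11433) = -1203997192811/9520955 - 27462*(-1/11433) = -1203997192811/9520955 + 9154/3811 = -4588346146980651/36284359505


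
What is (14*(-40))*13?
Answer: -7280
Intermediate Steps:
(14*(-40))*13 = -560*13 = -7280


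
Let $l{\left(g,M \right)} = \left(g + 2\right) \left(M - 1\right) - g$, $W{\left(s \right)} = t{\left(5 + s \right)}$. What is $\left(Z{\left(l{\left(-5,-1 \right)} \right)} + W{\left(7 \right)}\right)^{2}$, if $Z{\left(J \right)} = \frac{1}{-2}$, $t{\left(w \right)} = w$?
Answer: $\frac{529}{4} \approx 132.25$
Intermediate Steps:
$W{\left(s \right)} = 5 + s$
$l{\left(g,M \right)} = - g + \left(-1 + M\right) \left(2 + g\right)$ ($l{\left(g,M \right)} = \left(2 + g\right) \left(-1 + M\right) - g = \left(-1 + M\right) \left(2 + g\right) - g = - g + \left(-1 + M\right) \left(2 + g\right)$)
$Z{\left(J \right)} = - \frac{1}{2}$
$\left(Z{\left(l{\left(-5,-1 \right)} \right)} + W{\left(7 \right)}\right)^{2} = \left(- \frac{1}{2} + \left(5 + 7\right)\right)^{2} = \left(- \frac{1}{2} + 12\right)^{2} = \left(\frac{23}{2}\right)^{2} = \frac{529}{4}$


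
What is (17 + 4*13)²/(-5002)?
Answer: -4761/5002 ≈ -0.95182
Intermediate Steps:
(17 + 4*13)²/(-5002) = (17 + 52)²*(-1/5002) = 69²*(-1/5002) = 4761*(-1/5002) = -4761/5002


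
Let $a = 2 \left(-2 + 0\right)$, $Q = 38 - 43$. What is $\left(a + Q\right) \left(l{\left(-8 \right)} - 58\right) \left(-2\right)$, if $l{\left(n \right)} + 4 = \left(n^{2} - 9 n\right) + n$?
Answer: $1188$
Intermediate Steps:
$l{\left(n \right)} = -4 + n^{2} - 8 n$ ($l{\left(n \right)} = -4 + \left(\left(n^{2} - 9 n\right) + n\right) = -4 + \left(n^{2} - 8 n\right) = -4 + n^{2} - 8 n$)
$Q = -5$ ($Q = 38 - 43 = -5$)
$a = -4$ ($a = 2 \left(-2\right) = -4$)
$\left(a + Q\right) \left(l{\left(-8 \right)} - 58\right) \left(-2\right) = \left(-4 - 5\right) \left(\left(-4 + \left(-8\right)^{2} - -64\right) - 58\right) \left(-2\right) = - 9 \left(\left(-4 + 64 + 64\right) - 58\right) \left(-2\right) = - 9 \left(124 - 58\right) \left(-2\right) = \left(-9\right) 66 \left(-2\right) = \left(-594\right) \left(-2\right) = 1188$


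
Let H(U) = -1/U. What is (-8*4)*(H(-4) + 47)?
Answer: -1512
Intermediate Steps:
(-8*4)*(H(-4) + 47) = (-8*4)*(-1/(-4) + 47) = -32*(-1*(-¼) + 47) = -32*(¼ + 47) = -32*189/4 = -1512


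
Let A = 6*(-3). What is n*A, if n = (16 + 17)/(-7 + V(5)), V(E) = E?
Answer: 297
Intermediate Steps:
A = -18
n = -33/2 (n = (16 + 17)/(-7 + 5) = 33/(-2) = 33*(-½) = -33/2 ≈ -16.500)
n*A = -33/2*(-18) = 297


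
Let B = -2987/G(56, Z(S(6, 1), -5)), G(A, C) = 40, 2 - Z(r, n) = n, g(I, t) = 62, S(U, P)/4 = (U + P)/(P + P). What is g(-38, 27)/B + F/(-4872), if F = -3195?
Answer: -29185/167272 ≈ -0.17448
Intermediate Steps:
S(U, P) = 2*(P + U)/P (S(U, P) = 4*((U + P)/(P + P)) = 4*((P + U)/((2*P))) = 4*((P + U)*(1/(2*P))) = 4*((P + U)/(2*P)) = 2*(P + U)/P)
Z(r, n) = 2 - n
B = -2987/40 ≈ -74.675
g(-38, 27)/B + F/(-4872) = 62/(-2987/40) - 3195/(-4872) = 62*(-40/2987) - 3195*(-1/4872) = -2480/2987 + 1065/1624 = -29185/167272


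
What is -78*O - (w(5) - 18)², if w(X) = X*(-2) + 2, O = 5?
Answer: -1066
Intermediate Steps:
w(X) = 2 - 2*X (w(X) = -2*X + 2 = 2 - 2*X)
-78*O - (w(5) - 18)² = -78*5 - ((2 - 2*5) - 18)² = -390 - ((2 - 10) - 18)² = -390 - (-8 - 18)² = -390 - 1*(-26)² = -390 - 1*676 = -390 - 676 = -1066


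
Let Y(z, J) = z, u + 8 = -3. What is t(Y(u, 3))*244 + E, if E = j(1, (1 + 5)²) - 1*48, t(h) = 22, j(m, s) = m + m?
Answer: 5322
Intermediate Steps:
u = -11 (u = -8 - 3 = -11)
j(m, s) = 2*m
E = -46 (E = 2*1 - 1*48 = 2 - 48 = -46)
t(Y(u, 3))*244 + E = 22*244 - 46 = 5368 - 46 = 5322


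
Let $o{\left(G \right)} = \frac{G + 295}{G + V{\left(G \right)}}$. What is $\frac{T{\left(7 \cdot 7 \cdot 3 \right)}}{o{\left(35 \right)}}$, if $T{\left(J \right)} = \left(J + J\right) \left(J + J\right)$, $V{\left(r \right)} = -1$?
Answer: $\frac{489804}{55} \approx 8905.5$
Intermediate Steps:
$T{\left(J \right)} = 4 J^{2}$ ($T{\left(J \right)} = 2 J 2 J = 4 J^{2}$)
$o{\left(G \right)} = \frac{295 + G}{-1 + G}$ ($o{\left(G \right)} = \frac{G + 295}{G - 1} = \frac{295 + G}{-1 + G}$)
$\frac{T{\left(7 \cdot 7 \cdot 3 \right)}}{o{\left(35 \right)}} = \frac{4 \left(7 \cdot 7 \cdot 3\right)^{2}}{\frac{1}{-1 + 35} \left(295 + 35\right)} = \frac{4 \left(49 \cdot 3\right)^{2}}{\frac{1}{34} \cdot 330} = \frac{4 \cdot 147^{2}}{\frac{1}{34} \cdot 330} = \frac{4 \cdot 21609}{\frac{165}{17}} = 86436 \cdot \frac{17}{165} = \frac{489804}{55}$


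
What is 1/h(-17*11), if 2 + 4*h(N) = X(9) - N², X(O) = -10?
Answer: -4/34981 ≈ -0.00011435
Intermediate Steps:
h(N) = -3 - N²/4 (h(N) = -½ + (-10 - N²)/4 = -½ + (-5/2 - N²/4) = -3 - N²/4)
1/h(-17*11) = 1/(-3 - (-17*11)²/4) = 1/(-3 - ¼*(-187)²) = 1/(-3 - ¼*34969) = 1/(-3 - 34969/4) = 1/(-34981/4) = -4/34981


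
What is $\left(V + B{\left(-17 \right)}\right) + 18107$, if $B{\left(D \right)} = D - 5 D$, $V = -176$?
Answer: $17999$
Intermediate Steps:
$B{\left(D \right)} = - 4 D$
$\left(V + B{\left(-17 \right)}\right) + 18107 = \left(-176 - -68\right) + 18107 = \left(-176 + 68\right) + 18107 = -108 + 18107 = 17999$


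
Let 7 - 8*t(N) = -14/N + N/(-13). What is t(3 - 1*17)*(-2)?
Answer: -16/13 ≈ -1.2308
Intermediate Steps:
t(N) = 7/8 + N/104 + 7/(4*N) (t(N) = 7/8 - (-14/N + N/(-13))/8 = 7/8 - (-14/N + N*(-1/13))/8 = 7/8 - (-14/N - N/13)/8 = 7/8 + (N/104 + 7/(4*N)) = 7/8 + N/104 + 7/(4*N))
t(3 - 1*17)*(-2) = ((182 + (3 - 1*17)*(91 + (3 - 1*17)))/(104*(3 - 1*17)))*(-2) = ((182 + (3 - 17)*(91 + (3 - 17)))/(104*(3 - 17)))*(-2) = ((1/104)*(182 - 14*(91 - 14))/(-14))*(-2) = ((1/104)*(-1/14)*(182 - 14*77))*(-2) = ((1/104)*(-1/14)*(182 - 1078))*(-2) = ((1/104)*(-1/14)*(-896))*(-2) = (8/13)*(-2) = -16/13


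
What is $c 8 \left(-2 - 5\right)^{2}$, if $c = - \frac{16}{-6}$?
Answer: $\frac{3136}{3} \approx 1045.3$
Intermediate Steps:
$c = \frac{8}{3}$ ($c = \left(-16\right) \left(- \frac{1}{6}\right) = \frac{8}{3} \approx 2.6667$)
$c 8 \left(-2 - 5\right)^{2} = \frac{8}{3} \cdot 8 \left(-2 - 5\right)^{2} = \frac{64 \left(-7\right)^{2}}{3} = \frac{64}{3} \cdot 49 = \frac{3136}{3}$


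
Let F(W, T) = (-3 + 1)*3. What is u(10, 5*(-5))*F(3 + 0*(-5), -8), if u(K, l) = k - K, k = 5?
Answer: 30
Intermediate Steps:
u(K, l) = 5 - K
F(W, T) = -6 (F(W, T) = -2*3 = -6)
u(10, 5*(-5))*F(3 + 0*(-5), -8) = (5 - 1*10)*(-6) = (5 - 10)*(-6) = -5*(-6) = 30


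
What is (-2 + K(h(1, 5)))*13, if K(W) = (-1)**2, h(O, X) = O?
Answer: -13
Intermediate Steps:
K(W) = 1
(-2 + K(h(1, 5)))*13 = (-2 + 1)*13 = -1*13 = -13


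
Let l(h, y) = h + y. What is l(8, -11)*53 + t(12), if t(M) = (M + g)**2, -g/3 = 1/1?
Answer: -78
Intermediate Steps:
g = -3 (g = -3/1 = -3*1 = -3)
t(M) = (-3 + M)**2 (t(M) = (M - 3)**2 = (-3 + M)**2)
l(8, -11)*53 + t(12) = (8 - 11)*53 + (-3 + 12)**2 = -3*53 + 9**2 = -159 + 81 = -78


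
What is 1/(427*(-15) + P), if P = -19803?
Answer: -1/26208 ≈ -3.8156e-5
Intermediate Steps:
1/(427*(-15) + P) = 1/(427*(-15) - 19803) = 1/(-6405 - 19803) = 1/(-26208) = -1/26208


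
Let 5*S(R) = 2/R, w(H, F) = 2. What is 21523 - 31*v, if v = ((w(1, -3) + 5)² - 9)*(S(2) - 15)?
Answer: 39875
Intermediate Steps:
S(R) = 2/(5*R) (S(R) = (2/R)/5 = 2/(5*R))
v = -592 (v = ((2 + 5)² - 9)*((⅖)/2 - 15) = (7² - 9)*((⅖)*(½) - 15) = (49 - 9)*(⅕ - 15) = 40*(-74/5) = -592)
21523 - 31*v = 21523 - 31*(-592) = 21523 + 18352 = 39875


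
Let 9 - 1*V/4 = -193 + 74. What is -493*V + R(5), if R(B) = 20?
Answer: -252396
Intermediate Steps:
V = 512 (V = 36 - 4*(-193 + 74) = 36 - 4*(-119) = 36 + 476 = 512)
-493*V + R(5) = -493*512 + 20 = -252416 + 20 = -252396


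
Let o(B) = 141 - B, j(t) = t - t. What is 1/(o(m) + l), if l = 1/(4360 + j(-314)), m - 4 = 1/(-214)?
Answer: 466520/63915527 ≈ 0.0072990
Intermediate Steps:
j(t) = 0
m = 855/214 (m = 4 + 1/(-214) = 4 - 1/214 = 855/214 ≈ 3.9953)
l = 1/4360 (l = 1/(4360 + 0) = 1/4360 ≈ 0.00022936)
1/(o(m) + l) = 1/((141 - 1*855/214) + 1/4360) = 1/((141 - 855/214) + 1/4360) = 1/(29319/214 + 1/4360) = 1/(63915527/466520) = 466520/63915527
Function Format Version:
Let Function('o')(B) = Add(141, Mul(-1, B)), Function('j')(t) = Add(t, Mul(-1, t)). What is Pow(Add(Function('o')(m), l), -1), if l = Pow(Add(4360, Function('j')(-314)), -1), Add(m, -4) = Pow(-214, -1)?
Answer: Rational(466520, 63915527) ≈ 0.0072990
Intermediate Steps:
Function('j')(t) = 0
m = Rational(855, 214) (m = Add(4, Pow(-214, -1)) = Add(4, Rational(-1, 214)) = Rational(855, 214) ≈ 3.9953)
l = Rational(1, 4360) (l = Pow(Add(4360, 0), -1) = Pow(4360, -1) = Rational(1, 4360) ≈ 0.00022936)
Pow(Add(Function('o')(m), l), -1) = Pow(Add(Add(141, Mul(-1, Rational(855, 214))), Rational(1, 4360)), -1) = Pow(Add(Add(141, Rational(-855, 214)), Rational(1, 4360)), -1) = Pow(Add(Rational(29319, 214), Rational(1, 4360)), -1) = Pow(Rational(63915527, 466520), -1) = Rational(466520, 63915527)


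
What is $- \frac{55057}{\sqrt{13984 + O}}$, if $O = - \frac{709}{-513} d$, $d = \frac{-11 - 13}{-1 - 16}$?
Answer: $- \frac{165171 \sqrt{3283065670}}{20328580} \approx -465.55$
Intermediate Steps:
$d = \frac{24}{17}$ ($d = - \frac{24}{-17} = \left(-24\right) \left(- \frac{1}{17}\right) = \frac{24}{17} \approx 1.4118$)
$O = \frac{5672}{2907}$ ($O = - \frac{709}{-513} \cdot \frac{24}{17} = \left(-709\right) \left(- \frac{1}{513}\right) \frac{24}{17} = \frac{709}{513} \cdot \frac{24}{17} = \frac{5672}{2907} \approx 1.9512$)
$- \frac{55057}{\sqrt{13984 + O}} = - \frac{55057}{\sqrt{13984 + \frac{5672}{2907}}} = - \frac{55057}{\sqrt{\frac{40657160}{2907}}} = - \frac{55057}{\frac{2}{969} \sqrt{3283065670}} = - 55057 \frac{3 \sqrt{3283065670}}{20328580} = - \frac{165171 \sqrt{3283065670}}{20328580}$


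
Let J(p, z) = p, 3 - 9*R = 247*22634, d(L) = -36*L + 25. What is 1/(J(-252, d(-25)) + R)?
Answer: -9/5592863 ≈ -1.6092e-6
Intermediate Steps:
d(L) = 25 - 36*L
R = -5590595/9 (R = ⅓ - 247*22634/9 = ⅓ - ⅑*5590598 = ⅓ - 5590598/9 = -5590595/9 ≈ -6.2118e+5)
1/(J(-252, d(-25)) + R) = 1/(-252 - 5590595/9) = 1/(-5592863/9) = -9/5592863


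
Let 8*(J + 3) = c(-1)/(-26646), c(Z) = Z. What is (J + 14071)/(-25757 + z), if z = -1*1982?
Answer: -2998847425/5913067152 ≈ -0.50716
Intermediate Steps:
z = -1982
J = -639503/213168 (J = -3 + (-1/(-26646))/8 = -3 + (-1*(-1/26646))/8 = -3 + (⅛)*(1/26646) = -3 + 1/213168 = -639503/213168 ≈ -3.0000)
(J + 14071)/(-25757 + z) = (-639503/213168 + 14071)/(-25757 - 1982) = (2998847425/213168)/(-27739) = (2998847425/213168)*(-1/27739) = -2998847425/5913067152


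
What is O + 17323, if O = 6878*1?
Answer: 24201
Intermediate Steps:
O = 6878
O + 17323 = 6878 + 17323 = 24201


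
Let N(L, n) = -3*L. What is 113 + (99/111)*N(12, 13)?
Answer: 2993/37 ≈ 80.892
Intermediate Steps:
113 + (99/111)*N(12, 13) = 113 + (99/111)*(-3*12) = 113 + (99*(1/111))*(-36) = 113 + (33/37)*(-36) = 113 - 1188/37 = 2993/37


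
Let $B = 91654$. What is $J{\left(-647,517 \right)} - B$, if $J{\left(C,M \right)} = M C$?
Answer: $-426153$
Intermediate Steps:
$J{\left(C,M \right)} = C M$
$J{\left(-647,517 \right)} - B = \left(-647\right) 517 - 91654 = -334499 - 91654 = -426153$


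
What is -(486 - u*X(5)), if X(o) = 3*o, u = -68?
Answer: -1506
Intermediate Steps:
-(486 - u*X(5)) = -(486 - (-68)*3*5) = -(486 - (-68)*15) = -(486 - 1*(-1020)) = -(486 + 1020) = -1*1506 = -1506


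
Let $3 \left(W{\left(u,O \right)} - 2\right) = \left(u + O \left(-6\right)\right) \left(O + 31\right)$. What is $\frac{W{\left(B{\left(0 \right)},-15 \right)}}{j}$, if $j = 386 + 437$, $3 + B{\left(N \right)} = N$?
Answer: $\frac{466}{823} \approx 0.56622$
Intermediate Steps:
$B{\left(N \right)} = -3 + N$
$W{\left(u,O \right)} = 2 + \frac{\left(31 + O\right) \left(u - 6 O\right)}{3}$ ($W{\left(u,O \right)} = 2 + \frac{\left(u + O \left(-6\right)\right) \left(O + 31\right)}{3} = 2 + \frac{\left(u - 6 O\right) \left(31 + O\right)}{3} = 2 + \frac{\left(31 + O\right) \left(u - 6 O\right)}{3}$)
$j = 823$
$\frac{W{\left(B{\left(0 \right)},-15 \right)}}{j} = \frac{2 - -930 - 2 \left(-15\right)^{2} + \frac{31 \left(-3 + 0\right)}{3} + \frac{1}{3} \left(-15\right) \left(-3 + 0\right)}{823} = \left(2 + 930 - 450 + \frac{31}{3} \left(-3\right) + \frac{1}{3} \left(-15\right) \left(-3\right)\right) \frac{1}{823} = \left(2 + 930 - 450 - 31 + 15\right) \frac{1}{823} = 466 \cdot \frac{1}{823} = \frac{466}{823}$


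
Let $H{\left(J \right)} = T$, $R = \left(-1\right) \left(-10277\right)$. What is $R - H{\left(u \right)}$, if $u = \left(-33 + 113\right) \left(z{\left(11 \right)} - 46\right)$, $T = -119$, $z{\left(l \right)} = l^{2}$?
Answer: $10396$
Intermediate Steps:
$R = 10277$
$u = 6000$ ($u = \left(-33 + 113\right) \left(11^{2} - 46\right) = 80 \left(121 - 46\right) = 80 \cdot 75 = 6000$)
$H{\left(J \right)} = -119$
$R - H{\left(u \right)} = 10277 - -119 = 10277 + 119 = 10396$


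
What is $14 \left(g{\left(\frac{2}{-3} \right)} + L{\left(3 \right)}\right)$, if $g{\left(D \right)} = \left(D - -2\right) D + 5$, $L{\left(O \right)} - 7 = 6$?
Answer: $\frac{2156}{9} \approx 239.56$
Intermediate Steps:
$L{\left(O \right)} = 13$ ($L{\left(O \right)} = 7 + 6 = 13$)
$g{\left(D \right)} = 5 + D \left(2 + D\right)$ ($g{\left(D \right)} = \left(D + 2\right) D + 5 = \left(2 + D\right) D + 5 = D \left(2 + D\right) + 5 = 5 + D \left(2 + D\right)$)
$14 \left(g{\left(\frac{2}{-3} \right)} + L{\left(3 \right)}\right) = 14 \left(\left(5 + \left(\frac{2}{-3}\right)^{2} + 2 \frac{2}{-3}\right) + 13\right) = 14 \left(\left(5 + \left(2 \left(- \frac{1}{3}\right)\right)^{2} + 2 \cdot 2 \left(- \frac{1}{3}\right)\right) + 13\right) = 14 \left(\left(5 + \left(- \frac{2}{3}\right)^{2} + 2 \left(- \frac{2}{3}\right)\right) + 13\right) = 14 \left(\left(5 + \frac{4}{9} - \frac{4}{3}\right) + 13\right) = 14 \left(\frac{37}{9} + 13\right) = 14 \cdot \frac{154}{9} = \frac{2156}{9}$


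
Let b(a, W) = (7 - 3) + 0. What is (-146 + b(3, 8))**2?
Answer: 20164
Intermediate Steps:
b(a, W) = 4 (b(a, W) = 4 + 0 = 4)
(-146 + b(3, 8))**2 = (-146 + 4)**2 = (-142)**2 = 20164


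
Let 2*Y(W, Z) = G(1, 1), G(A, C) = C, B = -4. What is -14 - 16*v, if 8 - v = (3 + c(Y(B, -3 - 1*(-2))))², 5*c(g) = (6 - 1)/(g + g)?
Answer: 114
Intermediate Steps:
Y(W, Z) = ½ (Y(W, Z) = (½)*1 = ½)
c(g) = 1/(2*g) (c(g) = ((6 - 1)/(g + g))/5 = (5/((2*g)))/5 = (5*(1/(2*g)))/5 = (5/(2*g))/5 = 1/(2*g))
v = -8 (v = 8 - (3 + 1/(2*(½)))² = 8 - (3 + (½)*2)² = 8 - (3 + 1)² = 8 - 1*4² = 8 - 1*16 = 8 - 16 = -8)
-14 - 16*v = -14 - 16*(-8) = -14 + 128 = 114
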